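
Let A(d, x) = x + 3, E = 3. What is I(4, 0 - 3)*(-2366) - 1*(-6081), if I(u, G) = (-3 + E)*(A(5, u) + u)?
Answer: 6081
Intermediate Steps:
A(d, x) = 3 + x
I(u, G) = 0 (I(u, G) = (-3 + 3)*((3 + u) + u) = 0*(3 + 2*u) = 0)
I(4, 0 - 3)*(-2366) - 1*(-6081) = 0*(-2366) - 1*(-6081) = 0 + 6081 = 6081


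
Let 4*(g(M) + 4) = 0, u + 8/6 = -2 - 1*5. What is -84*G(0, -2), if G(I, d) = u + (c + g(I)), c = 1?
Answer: 952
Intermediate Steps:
u = -25/3 (u = -4/3 + (-2 - 1*5) = -4/3 + (-2 - 5) = -4/3 - 7 = -25/3 ≈ -8.3333)
g(M) = -4 (g(M) = -4 + (¼)*0 = -4 + 0 = -4)
G(I, d) = -34/3 (G(I, d) = -25/3 + (1 - 4) = -25/3 - 3 = -34/3)
-84*G(0, -2) = -84*(-34/3) = 952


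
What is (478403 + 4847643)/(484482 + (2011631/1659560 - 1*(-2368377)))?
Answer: 8838892899760/4734492693671 ≈ 1.8669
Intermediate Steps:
(478403 + 4847643)/(484482 + (2011631/1659560 - 1*(-2368377))) = 5326046/(484482 + (2011631*(1/1659560) + 2368377)) = 5326046/(484482 + (2011631/1659560 + 2368377)) = 5326046/(484482 + 3930465745751/1659560) = 5326046/(4734492693671/1659560) = 5326046*(1659560/4734492693671) = 8838892899760/4734492693671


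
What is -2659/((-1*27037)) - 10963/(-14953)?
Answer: 17692982/21278119 ≈ 0.83151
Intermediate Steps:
-2659/((-1*27037)) - 10963/(-14953) = -2659/(-27037) - 10963*(-1/14953) = -2659*(-1/27037) + 577/787 = 2659/27037 + 577/787 = 17692982/21278119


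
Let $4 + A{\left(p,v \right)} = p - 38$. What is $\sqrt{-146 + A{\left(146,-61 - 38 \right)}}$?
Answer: $i \sqrt{42} \approx 6.4807 i$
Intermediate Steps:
$A{\left(p,v \right)} = -42 + p$ ($A{\left(p,v \right)} = -4 + \left(p - 38\right) = -4 + \left(-38 + p\right) = -42 + p$)
$\sqrt{-146 + A{\left(146,-61 - 38 \right)}} = \sqrt{-146 + \left(-42 + 146\right)} = \sqrt{-146 + 104} = \sqrt{-42} = i \sqrt{42}$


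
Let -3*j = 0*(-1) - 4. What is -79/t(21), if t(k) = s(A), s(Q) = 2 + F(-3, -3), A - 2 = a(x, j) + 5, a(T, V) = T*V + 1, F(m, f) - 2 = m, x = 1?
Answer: -79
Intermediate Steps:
F(m, f) = 2 + m
j = 4/3 (j = -(0*(-1) - 4)/3 = -(0 - 4)/3 = -⅓*(-4) = 4/3 ≈ 1.3333)
a(T, V) = 1 + T*V
A = 28/3 (A = 2 + ((1 + 1*(4/3)) + 5) = 2 + ((1 + 4/3) + 5) = 2 + (7/3 + 5) = 2 + 22/3 = 28/3 ≈ 9.3333)
s(Q) = 1 (s(Q) = 2 + (2 - 3) = 2 - 1 = 1)
t(k) = 1
-79/t(21) = -79/1 = -79*1 = -79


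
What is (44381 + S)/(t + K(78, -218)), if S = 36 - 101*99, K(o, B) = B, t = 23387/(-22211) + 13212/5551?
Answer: -606215351014/3816328629 ≈ -158.85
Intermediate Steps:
t = 23375785/17613323 (t = 23387*(-1/22211) + 13212*(1/5551) = -3341/3173 + 13212/5551 = 23375785/17613323 ≈ 1.3272)
S = -9963 (S = 36 - 9999 = -9963)
(44381 + S)/(t + K(78, -218)) = (44381 - 9963)/(23375785/17613323 - 218) = 34418/(-3816328629/17613323) = 34418*(-17613323/3816328629) = -606215351014/3816328629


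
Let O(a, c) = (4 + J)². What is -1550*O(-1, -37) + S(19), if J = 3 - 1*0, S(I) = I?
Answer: -75931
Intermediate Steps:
J = 3 (J = 3 + 0 = 3)
O(a, c) = 49 (O(a, c) = (4 + 3)² = 7² = 49)
-1550*O(-1, -37) + S(19) = -1550*49 + 19 = -75950 + 19 = -75931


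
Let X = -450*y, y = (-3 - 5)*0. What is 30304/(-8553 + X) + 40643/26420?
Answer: -453012101/225970260 ≈ -2.0047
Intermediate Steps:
y = 0 (y = -8*0 = 0)
X = 0 (X = -450*0 = 0)
30304/(-8553 + X) + 40643/26420 = 30304/(-8553 + 0) + 40643/26420 = 30304/(-8553) + 40643*(1/26420) = 30304*(-1/8553) + 40643/26420 = -30304/8553 + 40643/26420 = -453012101/225970260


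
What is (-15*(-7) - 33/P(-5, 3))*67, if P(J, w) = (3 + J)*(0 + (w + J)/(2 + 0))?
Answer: 11859/2 ≈ 5929.5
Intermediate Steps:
P(J, w) = (3 + J)*(J/2 + w/2) (P(J, w) = (3 + J)*(0 + (J + w)/2) = (3 + J)*(0 + (J + w)*(½)) = (3 + J)*(0 + (J/2 + w/2)) = (3 + J)*(J/2 + w/2))
(-15*(-7) - 33/P(-5, 3))*67 = (-15*(-7) - 33/((½)*(-5)² + (3/2)*(-5) + (3/2)*3 + (½)*(-5)*3))*67 = (105 - 33/((½)*25 - 15/2 + 9/2 - 15/2))*67 = (105 - 33/(25/2 - 15/2 + 9/2 - 15/2))*67 = (105 - 33/2)*67 = (177/2)*67 = 11859/2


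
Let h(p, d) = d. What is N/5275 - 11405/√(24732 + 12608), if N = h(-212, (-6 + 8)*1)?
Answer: 2/5275 - 2281*√9335/3734 ≈ -59.021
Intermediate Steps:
N = 2 (N = (-6 + 8)*1 = 2*1 = 2)
N/5275 - 11405/√(24732 + 12608) = 2/5275 - 11405/√(24732 + 12608) = 2*(1/5275) - 11405*√9335/18670 = 2/5275 - 11405*√9335/18670 = 2/5275 - 2281*√9335/3734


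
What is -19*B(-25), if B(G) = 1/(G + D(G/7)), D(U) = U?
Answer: 133/200 ≈ 0.66500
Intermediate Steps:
B(G) = 7/(8*G) (B(G) = 1/(G + G/7) = 1/(8*G/7) = 7/(8*G))
-19*B(-25) = -133/(8*(-25)) = -133*(-1)/(8*25) = -19*(-7/200) = 133/200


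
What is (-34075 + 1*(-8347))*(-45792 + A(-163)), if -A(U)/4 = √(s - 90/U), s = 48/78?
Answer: 1942588224 + 169688*√5242406/2119 ≈ 1.9428e+9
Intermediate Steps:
s = 8/13 (s = 48*(1/78) = 8/13 ≈ 0.61539)
A(U) = -4*√(8/13 - 90/U)
(-34075 + 1*(-8347))*(-45792 + A(-163)) = (-34075 + 1*(-8347))*(-45792 - 4*√(104 - 15210/(-163))/13) = (-34075 - 8347)*(-45792 - 4*√(104 - 15210*(-1/163))/13) = -42422*(-45792 - 4*√(104 + 15210/163)/13) = -42422*(-45792 - 4*√5242406/2119) = 1942588224 + 169688*√5242406/2119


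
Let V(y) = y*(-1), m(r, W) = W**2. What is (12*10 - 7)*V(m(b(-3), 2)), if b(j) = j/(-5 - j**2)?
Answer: -452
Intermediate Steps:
V(y) = -y
(12*10 - 7)*V(m(b(-3), 2)) = (12*10 - 7)*(-1*2**2) = (120 - 7)*(-1*4) = 113*(-4) = -452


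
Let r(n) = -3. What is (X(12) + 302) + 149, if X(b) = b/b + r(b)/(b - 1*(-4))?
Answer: 7229/16 ≈ 451.81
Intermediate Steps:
X(b) = 1 - 3/(4 + b) (X(b) = b/b - 3/(b - 1*(-4)) = 1 - 3/(b + 4) = 1 - 3/(4 + b))
(X(12) + 302) + 149 = ((1 + 12)/(4 + 12) + 302) + 149 = (13/16 + 302) + 149 = 4845/16 + 149 = 7229/16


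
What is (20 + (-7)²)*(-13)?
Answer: -897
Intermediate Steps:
(20 + (-7)²)*(-13) = (20 + 49)*(-13) = 69*(-13) = -897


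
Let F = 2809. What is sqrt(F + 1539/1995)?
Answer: sqrt(3441970)/35 ≈ 53.007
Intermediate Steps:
sqrt(F + 1539/1995) = sqrt(2809 + 1539/1995) = sqrt(2809 + 1539*(1/1995)) = sqrt(2809 + 27/35) = sqrt(98342/35) = sqrt(3441970)/35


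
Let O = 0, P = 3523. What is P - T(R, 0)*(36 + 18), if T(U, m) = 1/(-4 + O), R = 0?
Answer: 7073/2 ≈ 3536.5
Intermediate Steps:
T(U, m) = -1/4 (T(U, m) = 1/(-4 + 0) = 1/(-4) = -1/4)
P - T(R, 0)*(36 + 18) = 3523 - (-1)*(36 + 18)/4 = 3523 - (-1)*54/4 = 3523 - 1*(-27/2) = 3523 + 27/2 = 7073/2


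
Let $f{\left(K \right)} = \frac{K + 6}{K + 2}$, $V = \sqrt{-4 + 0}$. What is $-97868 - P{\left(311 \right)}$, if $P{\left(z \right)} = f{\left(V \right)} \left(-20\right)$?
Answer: $-97828 - 20 i \approx -97828.0 - 20.0 i$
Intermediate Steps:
$V = 2 i$ ($V = \sqrt{-4} = 2 i \approx 2.0 i$)
$f{\left(K \right)} = \frac{6 + K}{2 + K}$
$P{\left(z \right)} = - \frac{5 \left(2 - 2 i\right) \left(6 + 2 i\right)}{2}$ ($P{\left(z \right)} = \frac{6 + 2 i}{2 + 2 i} \left(-20\right) = \frac{2 - 2 i}{8} \left(6 + 2 i\right) \left(-20\right) = \frac{\left(2 - 2 i\right) \left(6 + 2 i\right)}{8} \left(-20\right) = - \frac{5 \left(2 - 2 i\right) \left(6 + 2 i\right)}{2}$)
$-97868 - P{\left(311 \right)} = -97868 - \left(-40 + 20 i\right) = -97868 + \left(40 - 20 i\right) = -97828 - 20 i$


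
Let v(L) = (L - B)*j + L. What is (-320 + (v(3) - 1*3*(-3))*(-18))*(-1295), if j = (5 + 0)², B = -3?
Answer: 4190620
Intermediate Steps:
j = 25 (j = 5² = 25)
v(L) = 75 + 26*L (v(L) = (L - 1*(-3))*25 + L = (L + 3)*25 + L = (3 + L)*25 + L = (75 + 25*L) + L = 75 + 26*L)
(-320 + (v(3) - 1*3*(-3))*(-18))*(-1295) = (-320 + ((75 + 26*3) - 1*3*(-3))*(-18))*(-1295) = (-320 + ((75 + 78) - 3*(-3))*(-18))*(-1295) = (-320 + (153 + 9)*(-18))*(-1295) = (-320 + 162*(-18))*(-1295) = (-320 - 2916)*(-1295) = -3236*(-1295) = 4190620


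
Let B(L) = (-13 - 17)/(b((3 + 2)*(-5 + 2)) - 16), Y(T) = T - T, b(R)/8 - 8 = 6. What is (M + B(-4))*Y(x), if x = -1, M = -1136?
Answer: 0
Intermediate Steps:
b(R) = 112 (b(R) = 64 + 8*6 = 64 + 48 = 112)
Y(T) = 0
B(L) = -5/16 (B(L) = (-13 - 17)/(112 - 16) = -30/96 = -30*1/96 = -5/16)
(M + B(-4))*Y(x) = (-1136 - 5/16)*0 = -18181/16*0 = 0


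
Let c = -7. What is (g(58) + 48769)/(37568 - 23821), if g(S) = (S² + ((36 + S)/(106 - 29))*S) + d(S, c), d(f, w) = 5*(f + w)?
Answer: 4039328/1058519 ≈ 3.8160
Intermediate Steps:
d(f, w) = 5*f + 5*w
g(S) = -35 + S² + 5*S + S*(36/77 + S/77) (g(S) = (S² + ((36 + S)/(106 - 29))*S) + (5*S + 5*(-7)) = (S² + ((36 + S)/77)*S) + (5*S - 35) = (S² + ((36 + S)*(1/77))*S) + (-35 + 5*S) = (S² + (36/77 + S/77)*S) + (-35 + 5*S) = (S² + S*(36/77 + S/77)) + (-35 + 5*S) = -35 + S² + 5*S + S*(36/77 + S/77))
(g(58) + 48769)/(37568 - 23821) = ((-35 + (78/77)*58² + (421/77)*58) + 48769)/(37568 - 23821) = ((-35 + (78/77)*3364 + 24418/77) + 48769)/13747 = ((-35 + 262392/77 + 24418/77) + 48769)*(1/13747) = (284115/77 + 48769)*(1/13747) = (4039328/77)*(1/13747) = 4039328/1058519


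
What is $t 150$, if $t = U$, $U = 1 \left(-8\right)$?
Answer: $-1200$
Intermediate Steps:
$U = -8$
$t = -8$
$t 150 = \left(-8\right) 150 = -1200$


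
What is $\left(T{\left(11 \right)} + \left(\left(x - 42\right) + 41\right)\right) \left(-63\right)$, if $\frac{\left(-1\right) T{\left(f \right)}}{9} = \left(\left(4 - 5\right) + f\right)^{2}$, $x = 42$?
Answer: $54117$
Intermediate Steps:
$T{\left(f \right)} = - 9 \left(-1 + f\right)^{2}$ ($T{\left(f \right)} = - 9 \left(\left(4 - 5\right) + f\right)^{2} = - 9 \left(-1 + f\right)^{2}$)
$\left(T{\left(11 \right)} + \left(\left(x - 42\right) + 41\right)\right) \left(-63\right) = \left(- 9 \left(-1 + 11\right)^{2} + \left(\left(42 - 42\right) + 41\right)\right) \left(-63\right) = \left(- 9 \cdot 10^{2} + \left(0 + 41\right)\right) \left(-63\right) = \left(\left(-9\right) 100 + 41\right) \left(-63\right) = \left(-900 + 41\right) \left(-63\right) = \left(-859\right) \left(-63\right) = 54117$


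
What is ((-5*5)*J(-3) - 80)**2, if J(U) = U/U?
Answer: 11025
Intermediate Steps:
J(U) = 1
((-5*5)*J(-3) - 80)**2 = (-5*5*1 - 80)**2 = (-25*1 - 80)**2 = (-25 - 80)**2 = (-105)**2 = 11025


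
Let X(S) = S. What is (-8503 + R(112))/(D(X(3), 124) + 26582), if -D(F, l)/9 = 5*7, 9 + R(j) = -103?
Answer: -8615/26267 ≈ -0.32798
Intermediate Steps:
R(j) = -112 (R(j) = -9 - 103 = -112)
D(F, l) = -315 (D(F, l) = -45*7 = -9*35 = -315)
(-8503 + R(112))/(D(X(3), 124) + 26582) = (-8503 - 112)/(-315 + 26582) = -8615/26267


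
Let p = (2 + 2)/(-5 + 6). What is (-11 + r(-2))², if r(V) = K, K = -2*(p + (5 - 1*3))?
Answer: 529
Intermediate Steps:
p = 4 (p = 4/1 = 4*1 = 4)
K = -12 (K = -2*(4 + (5 - 1*3)) = -2*(4 + (5 - 3)) = -2*(4 + 2) = -2*6 = -12)
r(V) = -12
(-11 + r(-2))² = (-11 - 12)² = (-23)² = 529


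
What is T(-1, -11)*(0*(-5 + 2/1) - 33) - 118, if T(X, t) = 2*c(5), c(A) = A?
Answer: -448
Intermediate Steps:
T(X, t) = 10 (T(X, t) = 2*5 = 10)
T(-1, -11)*(0*(-5 + 2/1) - 33) - 118 = 10*(0*(-5 + 2/1) - 33) - 118 = 10*(0*(-5 + 2*1) - 33) - 118 = 10*(0*(-5 + 2) - 33) - 118 = 10*(0*(-3) - 33) - 118 = 10*(0 - 33) - 118 = 10*(-33) - 118 = -330 - 118 = -448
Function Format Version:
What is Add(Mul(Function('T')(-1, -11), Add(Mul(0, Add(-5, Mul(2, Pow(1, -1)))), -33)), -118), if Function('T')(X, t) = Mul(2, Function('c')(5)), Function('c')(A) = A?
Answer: -448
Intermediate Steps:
Function('T')(X, t) = 10 (Function('T')(X, t) = Mul(2, 5) = 10)
Add(Mul(Function('T')(-1, -11), Add(Mul(0, Add(-5, Mul(2, Pow(1, -1)))), -33)), -118) = Add(Mul(10, Add(Mul(0, Add(-5, Mul(2, Pow(1, -1)))), -33)), -118) = Add(Mul(10, Add(Mul(0, Add(-5, Mul(2, 1))), -33)), -118) = Add(Mul(10, Add(Mul(0, Add(-5, 2)), -33)), -118) = Add(Mul(10, Add(Mul(0, -3), -33)), -118) = Add(Mul(10, Add(0, -33)), -118) = Add(Mul(10, -33), -118) = Add(-330, -118) = -448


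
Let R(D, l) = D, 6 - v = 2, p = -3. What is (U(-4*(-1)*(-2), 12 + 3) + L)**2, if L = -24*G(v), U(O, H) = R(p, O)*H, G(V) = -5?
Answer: 5625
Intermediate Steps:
v = 4 (v = 6 - 1*2 = 6 - 2 = 4)
U(O, H) = -3*H
L = 120 (L = -24*(-5) = 120)
(U(-4*(-1)*(-2), 12 + 3) + L)**2 = (-3*(12 + 3) + 120)**2 = (-3*15 + 120)**2 = (-45 + 120)**2 = 75**2 = 5625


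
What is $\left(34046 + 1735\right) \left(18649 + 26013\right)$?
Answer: $1598051022$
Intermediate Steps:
$\left(34046 + 1735\right) \left(18649 + 26013\right) = 35781 \cdot 44662 = 1598051022$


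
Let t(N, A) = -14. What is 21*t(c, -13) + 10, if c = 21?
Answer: -284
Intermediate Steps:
21*t(c, -13) + 10 = 21*(-14) + 10 = -294 + 10 = -284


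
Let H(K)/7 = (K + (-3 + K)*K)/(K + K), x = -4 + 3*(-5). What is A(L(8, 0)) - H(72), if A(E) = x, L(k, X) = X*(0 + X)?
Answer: -264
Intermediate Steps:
L(k, X) = X² (L(k, X) = X*X = X²)
x = -19 (x = -4 - 15 = -19)
A(E) = -19
H(K) = 7*(K + K*(-3 + K))/(2*K) (H(K) = 7*((K + (-3 + K)*K)/(K + K)) = 7*((K + K*(-3 + K))/((2*K))) = 7*((K + K*(-3 + K))*(1/(2*K))) = 7*((K + K*(-3 + K))/(2*K)) = 7*(K + K*(-3 + K))/(2*K))
A(L(8, 0)) - H(72) = -19 - (-7 + (7/2)*72) = -19 - (-7 + 252) = -19 - 1*245 = -19 - 245 = -264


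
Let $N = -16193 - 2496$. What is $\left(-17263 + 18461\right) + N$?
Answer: $-17491$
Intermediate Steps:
$N = -18689$
$\left(-17263 + 18461\right) + N = \left(-17263 + 18461\right) - 18689 = 1198 - 18689 = -17491$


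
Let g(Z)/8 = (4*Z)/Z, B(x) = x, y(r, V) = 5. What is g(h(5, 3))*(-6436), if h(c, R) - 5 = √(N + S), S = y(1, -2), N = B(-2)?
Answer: -205952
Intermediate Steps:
N = -2
S = 5
h(c, R) = 5 + √3 (h(c, R) = 5 + √(-2 + 5) = 5 + √3)
g(Z) = 32 (g(Z) = 8*((4*Z)/Z) = 8*4 = 32)
g(h(5, 3))*(-6436) = 32*(-6436) = -205952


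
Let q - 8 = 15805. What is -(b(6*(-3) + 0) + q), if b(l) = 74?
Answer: -15887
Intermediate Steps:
q = 15813 (q = 8 + 15805 = 15813)
-(b(6*(-3) + 0) + q) = -(74 + 15813) = -1*15887 = -15887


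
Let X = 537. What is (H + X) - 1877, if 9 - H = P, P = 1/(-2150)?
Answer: -2861649/2150 ≈ -1331.0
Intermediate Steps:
P = -1/2150 ≈ -0.00046512
H = 19351/2150 (H = 9 - 1*(-1/2150) = 9 + 1/2150 = 19351/2150 ≈ 9.0005)
(H + X) - 1877 = (19351/2150 + 537) - 1877 = 1173901/2150 - 1877 = -2861649/2150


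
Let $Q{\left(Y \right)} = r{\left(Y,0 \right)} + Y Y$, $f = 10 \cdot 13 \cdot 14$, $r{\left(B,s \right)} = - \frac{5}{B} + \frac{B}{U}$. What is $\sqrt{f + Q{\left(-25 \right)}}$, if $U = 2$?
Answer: $\frac{3 \sqrt{27030}}{10} \approx 49.322$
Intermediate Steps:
$r{\left(B,s \right)} = \frac{B}{2} - \frac{5}{B}$ ($r{\left(B,s \right)} = - \frac{5}{B} + \frac{B}{2} = \frac{B}{2} - \frac{5}{B}$)
$f = 1820$ ($f = 130 \cdot 14 = 1820$)
$Q{\left(Y \right)} = Y^{2} + \frac{Y}{2} - \frac{5}{Y}$ ($Q{\left(Y \right)} = \left(\frac{Y}{2} - \frac{5}{Y}\right) + Y Y = \left(\frac{Y}{2} - \frac{5}{Y}\right) + Y^{2} = Y^{2} + \frac{Y}{2} - \frac{5}{Y}$)
$\sqrt{f + Q{\left(-25 \right)}} = \sqrt{1820 + \left(\left(-25\right)^{2} + \frac{1}{2} \left(-25\right) - \frac{5}{-25}\right)} = \sqrt{1820 - - \frac{6127}{10}} = \sqrt{1820 + \left(625 - \frac{25}{2} + \frac{1}{5}\right)} = \sqrt{1820 + \frac{6127}{10}} = \sqrt{\frac{24327}{10}} = \frac{3 \sqrt{27030}}{10}$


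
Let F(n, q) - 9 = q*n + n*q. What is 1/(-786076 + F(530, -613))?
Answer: -1/1435847 ≈ -6.9645e-7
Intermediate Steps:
F(n, q) = 9 + 2*n*q (F(n, q) = 9 + (q*n + n*q) = 9 + (n*q + n*q) = 9 + 2*n*q)
1/(-786076 + F(530, -613)) = 1/(-786076 + (9 + 2*530*(-613))) = 1/(-786076 + (9 - 649780)) = 1/(-786076 - 649771) = 1/(-1435847) = -1/1435847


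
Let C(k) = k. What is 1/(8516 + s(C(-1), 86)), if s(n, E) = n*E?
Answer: 1/8430 ≈ 0.00011862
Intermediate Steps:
s(n, E) = E*n
1/(8516 + s(C(-1), 86)) = 1/(8516 + 86*(-1)) = 1/(8516 - 86) = 1/8430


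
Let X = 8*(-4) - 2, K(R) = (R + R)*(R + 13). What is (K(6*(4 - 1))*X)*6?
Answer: -227664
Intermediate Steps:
K(R) = 2*R*(13 + R) (K(R) = (2*R)*(13 + R) = 2*R*(13 + R))
X = -34 (X = -32 - 2 = -34)
(K(6*(4 - 1))*X)*6 = ((2*(6*(4 - 1))*(13 + 6*(4 - 1)))*(-34))*6 = ((2*(6*3)*(13 + 6*3))*(-34))*6 = ((2*18*(13 + 18))*(-34))*6 = ((2*18*31)*(-34))*6 = (1116*(-34))*6 = -37944*6 = -227664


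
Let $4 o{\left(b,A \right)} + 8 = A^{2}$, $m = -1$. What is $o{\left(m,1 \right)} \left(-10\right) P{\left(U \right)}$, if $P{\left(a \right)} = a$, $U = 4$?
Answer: $70$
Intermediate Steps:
$o{\left(b,A \right)} = -2 + \frac{A^{2}}{4}$
$o{\left(m,1 \right)} \left(-10\right) P{\left(U \right)} = \left(-2 + \frac{1^{2}}{4}\right) \left(-10\right) 4 = \left(-2 + \frac{1}{4} \cdot 1\right) \left(-10\right) 4 = \left(-2 + \frac{1}{4}\right) \left(-10\right) 4 = \left(- \frac{7}{4}\right) \left(-10\right) 4 = \frac{35}{2} \cdot 4 = 70$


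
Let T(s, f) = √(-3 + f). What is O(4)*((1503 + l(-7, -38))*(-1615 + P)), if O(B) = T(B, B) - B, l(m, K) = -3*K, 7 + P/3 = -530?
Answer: 15649326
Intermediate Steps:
P = -1611 (P = -21 + 3*(-530) = -21 - 1590 = -1611)
O(B) = √(-3 + B) - B
O(4)*((1503 + l(-7, -38))*(-1615 + P)) = (√(-3 + 4) - 1*4)*((1503 - 3*(-38))*(-1615 - 1611)) = (√1 - 4)*((1503 + 114)*(-3226)) = (1 - 4)*(1617*(-3226)) = -3*(-5216442) = 15649326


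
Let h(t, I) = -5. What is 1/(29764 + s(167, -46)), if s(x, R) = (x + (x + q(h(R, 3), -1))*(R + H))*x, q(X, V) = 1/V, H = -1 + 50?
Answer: 1/140819 ≈ 7.1013e-6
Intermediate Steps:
H = 49
s(x, R) = x*(x + (-1 + x)*(49 + R)) (s(x, R) = (x + (x + 1/(-1))*(R + 49))*x = (x + (x - 1)*(49 + R))*x = (x + (-1 + x)*(49 + R))*x = x*(x + (-1 + x)*(49 + R)))
1/(29764 + s(167, -46)) = 1/(29764 + 167*(-49 - 1*(-46) + 50*167 - 46*167)) = 1/(29764 + 167*(-49 + 46 + 8350 - 7682)) = 1/(29764 + 167*665) = 1/(29764 + 111055) = 1/140819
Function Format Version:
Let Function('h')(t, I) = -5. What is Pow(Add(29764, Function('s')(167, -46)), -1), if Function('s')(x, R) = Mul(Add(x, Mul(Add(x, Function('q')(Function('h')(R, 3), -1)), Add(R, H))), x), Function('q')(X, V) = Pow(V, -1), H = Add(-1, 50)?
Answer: Rational(1, 140819) ≈ 7.1013e-6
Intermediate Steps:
H = 49
Function('s')(x, R) = Mul(x, Add(x, Mul(Add(-1, x), Add(49, R)))) (Function('s')(x, R) = Mul(Add(x, Mul(Add(x, Pow(-1, -1)), Add(R, 49))), x) = Mul(Add(x, Mul(Add(x, -1), Add(49, R))), x) = Mul(Add(x, Mul(Add(-1, x), Add(49, R))), x) = Mul(x, Add(x, Mul(Add(-1, x), Add(49, R)))))
Pow(Add(29764, Function('s')(167, -46)), -1) = Pow(Add(29764, Mul(167, Add(-49, Mul(-1, -46), Mul(50, 167), Mul(-46, 167)))), -1) = Pow(Add(29764, Mul(167, Add(-49, 46, 8350, -7682))), -1) = Pow(Add(29764, Mul(167, 665)), -1) = Pow(Add(29764, 111055), -1) = Pow(140819, -1) = Rational(1, 140819)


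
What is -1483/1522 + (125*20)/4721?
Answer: -3196243/7185362 ≈ -0.44483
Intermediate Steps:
-1483/1522 + (125*20)/4721 = -1483*1/1522 + 2500*(1/4721) = -1483/1522 + 2500/4721 = -3196243/7185362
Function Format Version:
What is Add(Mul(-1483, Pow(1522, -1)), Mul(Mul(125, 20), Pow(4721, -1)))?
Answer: Rational(-3196243, 7185362) ≈ -0.44483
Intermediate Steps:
Add(Mul(-1483, Pow(1522, -1)), Mul(Mul(125, 20), Pow(4721, -1))) = Add(Mul(-1483, Rational(1, 1522)), Mul(2500, Rational(1, 4721))) = Add(Rational(-1483, 1522), Rational(2500, 4721)) = Rational(-3196243, 7185362)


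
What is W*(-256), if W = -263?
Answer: 67328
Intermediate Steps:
W*(-256) = -263*(-256) = 67328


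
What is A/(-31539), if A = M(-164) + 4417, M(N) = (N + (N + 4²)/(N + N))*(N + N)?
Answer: -58061/31539 ≈ -1.8409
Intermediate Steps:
M(N) = 2*N*(N + (16 + N)/(2*N)) (M(N) = (N + (N + 16)/((2*N)))*(2*N) = (N + (16 + N)*(1/(2*N)))*(2*N) = (N + (16 + N)/(2*N))*(2*N) = 2*N*(N + (16 + N)/(2*N)))
A = 58061 (A = (16 - 164 + 2*(-164)²) + 4417 = (16 - 164 + 2*26896) + 4417 = (16 - 164 + 53792) + 4417 = 53644 + 4417 = 58061)
A/(-31539) = 58061/(-31539) = 58061*(-1/31539) = -58061/31539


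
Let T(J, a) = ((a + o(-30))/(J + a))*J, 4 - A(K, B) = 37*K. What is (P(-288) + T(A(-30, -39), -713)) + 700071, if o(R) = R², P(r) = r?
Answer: 280821301/401 ≈ 7.0030e+5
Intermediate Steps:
A(K, B) = 4 - 37*K
T(J, a) = J*(900 + a)/(J + a) (T(J, a) = ((a + (-30)²)/(J + a))*J = ((a + 900)/(J + a))*J = ((900 + a)/(J + a))*J = J*(900 + a)/(J + a))
(P(-288) + T(A(-30, -39), -713)) + 700071 = (-288 + (4 - 37*(-30))*(900 - 713)/((4 - 37*(-30)) - 713)) + 700071 = (-288 + (4 + 1110)*187/((4 + 1110) - 713)) + 700071 = (-288 + 1114*187/(1114 - 713)) + 700071 = (-288 + 1114*187/401) + 700071 = (-288 + 1114*(1/401)*187) + 700071 = (-288 + 208318/401) + 700071 = 92830/401 + 700071 = 280821301/401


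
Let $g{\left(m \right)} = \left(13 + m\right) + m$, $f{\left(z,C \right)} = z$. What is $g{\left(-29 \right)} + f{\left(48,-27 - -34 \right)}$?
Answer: $3$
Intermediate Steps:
$g{\left(m \right)} = 13 + 2 m$
$g{\left(-29 \right)} + f{\left(48,-27 - -34 \right)} = \left(13 + 2 \left(-29\right)\right) + 48 = \left(13 - 58\right) + 48 = -45 + 48 = 3$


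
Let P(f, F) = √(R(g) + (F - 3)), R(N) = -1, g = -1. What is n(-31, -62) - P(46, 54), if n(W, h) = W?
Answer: -31 - 5*√2 ≈ -38.071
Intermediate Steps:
P(f, F) = √(-4 + F) (P(f, F) = √(-1 + (F - 3)) = √(-1 + (-3 + F)) = √(-4 + F))
n(-31, -62) - P(46, 54) = -31 - √(-4 + 54) = -31 - √50 = -31 - 5*√2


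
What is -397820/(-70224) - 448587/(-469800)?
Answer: 505549559/76368600 ≈ 6.6199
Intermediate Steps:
-397820/(-70224) - 448587/(-469800) = -397820*(-1/70224) - 448587*(-1/469800) = 99455/17556 + 49843/52200 = 505549559/76368600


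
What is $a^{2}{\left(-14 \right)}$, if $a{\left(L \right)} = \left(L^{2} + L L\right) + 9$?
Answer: $160801$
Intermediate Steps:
$a{\left(L \right)} = 9 + 2 L^{2}$ ($a{\left(L \right)} = \left(L^{2} + L^{2}\right) + 9 = 2 L^{2} + 9 = 9 + 2 L^{2}$)
$a^{2}{\left(-14 \right)} = \left(9 + 2 \left(-14\right)^{2}\right)^{2} = \left(9 + 2 \cdot 196\right)^{2} = \left(9 + 392\right)^{2} = 401^{2} = 160801$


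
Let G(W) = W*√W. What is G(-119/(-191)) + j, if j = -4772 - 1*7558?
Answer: -12330 + 119*√22729/36481 ≈ -12330.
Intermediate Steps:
G(W) = W^(3/2)
j = -12330 (j = -4772 - 7558 = -12330)
G(-119/(-191)) + j = (-119/(-191))^(3/2) - 12330 = (-119*(-1/191))^(3/2) - 12330 = (119/191)^(3/2) - 12330 = 119*√22729/36481 - 12330 = -12330 + 119*√22729/36481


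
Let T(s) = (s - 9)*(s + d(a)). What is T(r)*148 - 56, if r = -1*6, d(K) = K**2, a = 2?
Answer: 4384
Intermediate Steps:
r = -6
T(s) = (-9 + s)*(4 + s) (T(s) = (s - 9)*(s + 2**2) = (-9 + s)*(s + 4) = (-9 + s)*(4 + s))
T(r)*148 - 56 = (-36 + (-6)**2 - 5*(-6))*148 - 56 = (-36 + 36 + 30)*148 - 56 = 30*148 - 56 = 4440 - 56 = 4384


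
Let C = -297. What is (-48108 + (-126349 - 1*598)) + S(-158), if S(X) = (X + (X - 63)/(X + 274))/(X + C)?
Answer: -9239384351/52780 ≈ -1.7505e+5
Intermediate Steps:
S(X) = (X + (-63 + X)/(274 + X))/(-297 + X) (S(X) = (X + (X - 63)/(X + 274))/(X - 297) = (X + (-63 + X)/(274 + X))/(-297 + X))
(-48108 + (-126349 - 1*598)) + S(-158) = (-48108 + (-126349 - 1*598)) + (63 - 1*(-158)**2 - 275*(-158))/(81378 - 1*(-158)**2 + 23*(-158)) = (-48108 + (-126349 - 598)) + (63 - 1*24964 + 43450)/(81378 - 1*24964 - 3634) = (-48108 - 126947) + (63 - 24964 + 43450)/(81378 - 24964 - 3634) = -175055 + 18549/52780 = -9239384351/52780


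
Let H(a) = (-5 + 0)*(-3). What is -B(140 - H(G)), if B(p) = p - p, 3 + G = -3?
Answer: 0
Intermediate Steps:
G = -6 (G = -3 - 3 = -6)
H(a) = 15 (H(a) = -5*(-3) = 15)
B(p) = 0
-B(140 - H(G)) = -1*0 = 0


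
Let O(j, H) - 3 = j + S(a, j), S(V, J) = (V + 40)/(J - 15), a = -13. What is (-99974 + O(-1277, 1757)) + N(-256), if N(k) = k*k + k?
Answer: -46470683/1292 ≈ -35968.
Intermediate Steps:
S(V, J) = (40 + V)/(-15 + J)
N(k) = k + k² (N(k) = k² + k = k + k²)
O(j, H) = 3 + j + 27/(-15 + j) (O(j, H) = 3 + (j + (40 - 13)/(-15 + j)) = 3 + (j + 27/(-15 + j)) = 3 + j + 27/(-15 + j))
(-99974 + O(-1277, 1757)) + N(-256) = (-99974 + (27 + (-15 - 1277)*(3 - 1277))/(-15 - 1277)) - 256*(1 - 256) = (-99974 + (27 - 1292*(-1274))/(-1292)) - 256*(-255) = (-99974 - (27 + 1646008)/1292) + 65280 = (-99974 - 1/1292*1646035) + 65280 = (-99974 - 1646035/1292) + 65280 = -130812443/1292 + 65280 = -46470683/1292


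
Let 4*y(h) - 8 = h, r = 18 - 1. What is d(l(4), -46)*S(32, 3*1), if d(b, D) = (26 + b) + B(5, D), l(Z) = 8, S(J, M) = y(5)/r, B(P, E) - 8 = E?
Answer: -13/17 ≈ -0.76471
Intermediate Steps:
r = 17
y(h) = 2 + h/4
B(P, E) = 8 + E
S(J, M) = 13/68 (S(J, M) = (2 + (¼)*5)/17 = (2 + 5/4)*(1/17) = (13/4)*(1/17) = 13/68)
d(b, D) = 34 + D + b (d(b, D) = (26 + b) + (8 + D) = 34 + D + b)
d(l(4), -46)*S(32, 3*1) = (34 - 46 + 8)*(13/68) = -4*13/68 = -13/17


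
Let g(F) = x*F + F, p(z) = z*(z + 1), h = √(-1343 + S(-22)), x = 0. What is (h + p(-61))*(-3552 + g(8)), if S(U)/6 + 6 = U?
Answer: -12971040 - 3544*I*√1511 ≈ -1.2971e+7 - 1.3776e+5*I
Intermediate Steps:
S(U) = -36 + 6*U
h = I*√1511 (h = √(-1343 + (-36 + 6*(-22))) = √(-1343 + (-36 - 132)) = √(-1343 - 168) = √(-1511) = I*√1511 ≈ 38.872*I)
p(z) = z*(1 + z)
g(F) = F (g(F) = 0*F + F = 0 + F = F)
(h + p(-61))*(-3552 + g(8)) = (I*√1511 - 61*(1 - 61))*(-3552 + 8) = (I*√1511 - 61*(-60))*(-3544) = (I*√1511 + 3660)*(-3544) = (3660 + I*√1511)*(-3544) = -12971040 - 3544*I*√1511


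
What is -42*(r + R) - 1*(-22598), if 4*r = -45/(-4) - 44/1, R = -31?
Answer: 193951/8 ≈ 24244.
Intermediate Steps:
r = -131/16 (r = (-45/(-4) - 44/1)/4 = (-45*(-¼) - 44*1)/4 = (45/4 - 44)/4 = (¼)*(-131/4) = -131/16 ≈ -8.1875)
-42*(r + R) - 1*(-22598) = -42*(-131/16 - 31) - 1*(-22598) = -42*(-627/16) + 22598 = 13167/8 + 22598 = 193951/8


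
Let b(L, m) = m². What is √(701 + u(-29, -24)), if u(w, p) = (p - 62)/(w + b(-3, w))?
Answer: √115532578/406 ≈ 26.474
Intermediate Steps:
u(w, p) = (-62 + p)/(w + w²) (u(w, p) = (p - 62)/(w + w²) = (-62 + p)/(w + w²))
√(701 + u(-29, -24)) = √(701 + (-62 - 24)/((-29)*(1 - 29))) = √(701 - 1/29*(-86)/(-28)) = √(701 - 1/29*(-1/28)*(-86)) = √(701 - 43/406) = √(284563/406) = √115532578/406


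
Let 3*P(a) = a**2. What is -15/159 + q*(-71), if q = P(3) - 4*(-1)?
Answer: -26346/53 ≈ -497.09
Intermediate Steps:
P(a) = a**2/3
q = 7 (q = (1/3)*3**2 - 4*(-1) = (1/3)*9 + 4 = 3 + 4 = 7)
-15/159 + q*(-71) = -15/159 + 7*(-71) = -15*1/159 - 497 = -5/53 - 497 = -26346/53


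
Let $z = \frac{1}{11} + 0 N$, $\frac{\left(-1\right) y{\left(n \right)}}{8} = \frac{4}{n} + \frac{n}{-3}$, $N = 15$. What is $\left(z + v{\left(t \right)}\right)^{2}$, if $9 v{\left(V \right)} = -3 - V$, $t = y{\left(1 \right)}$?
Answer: $\frac{802816}{88209} \approx 9.1013$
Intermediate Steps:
$y{\left(n \right)} = - \frac{32}{n} + \frac{8 n}{3}$ ($y{\left(n \right)} = - 8 \left(\frac{4}{n} + \frac{n}{-3}\right) = - 8 \left(\frac{4}{n} + n \left(- \frac{1}{3}\right)\right) = - 8 \left(\frac{4}{n} - \frac{n}{3}\right) = - \frac{32}{n} + \frac{8 n}{3}$)
$t = - \frac{88}{3}$ ($t = - \frac{32}{1} + \frac{8}{3} \cdot 1 = \left(-32\right) 1 + \frac{8}{3} = -32 + \frac{8}{3} = - \frac{88}{3} \approx -29.333$)
$v{\left(V \right)} = - \frac{1}{3} - \frac{V}{9}$ ($v{\left(V \right)} = \frac{-3 - V}{9} = - \frac{1}{3} - \frac{V}{9}$)
$z = \frac{1}{11}$ ($z = \frac{1}{11} + 0 \cdot 15 = \frac{1}{11} + 0 = \frac{1}{11} \approx 0.090909$)
$\left(z + v{\left(t \right)}\right)^{2} = \left(\frac{1}{11} - - \frac{79}{27}\right)^{2} = \left(\frac{1}{11} + \left(- \frac{1}{3} + \frac{88}{27}\right)\right)^{2} = \left(\frac{1}{11} + \frac{79}{27}\right)^{2} = \left(\frac{896}{297}\right)^{2} = \frac{802816}{88209}$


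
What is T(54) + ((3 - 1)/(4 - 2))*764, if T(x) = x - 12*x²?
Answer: -34174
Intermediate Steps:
T(x) = x - 12*x²
T(54) + ((3 - 1)/(4 - 2))*764 = 54*(1 - 12*54) + ((3 - 1)/(4 - 2))*764 = 54*(1 - 648) + (2/2)*764 = 54*(-647) + (2*(½))*764 = -34938 + 1*764 = -34938 + 764 = -34174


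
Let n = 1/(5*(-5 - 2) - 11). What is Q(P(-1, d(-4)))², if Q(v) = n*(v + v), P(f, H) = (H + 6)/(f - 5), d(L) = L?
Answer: 1/4761 ≈ 0.00021004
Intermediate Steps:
P(f, H) = (6 + H)/(-5 + f)
n = -1/46 (n = 1/(5*(-7) - 11) = 1/(-35 - 11) = 1/(-46) = -1/46 ≈ -0.021739)
Q(v) = -v/23 (Q(v) = -(v + v)/46 = -v/23)
Q(P(-1, d(-4)))² = (-(6 - 4)/(23*(-5 - 1)))² = (-2/(23*(-6)))² = (-(-1)*2/138)² = (-1/23*(-⅓))² = (1/69)² = 1/4761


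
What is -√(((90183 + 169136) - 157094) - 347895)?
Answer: -I*√245670 ≈ -495.65*I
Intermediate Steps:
-√(((90183 + 169136) - 157094) - 347895) = -√((259319 - 157094) - 347895) = -√(102225 - 347895) = -√(-245670) = -I*√245670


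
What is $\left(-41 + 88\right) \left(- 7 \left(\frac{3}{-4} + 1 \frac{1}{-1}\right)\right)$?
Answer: $\frac{2303}{4} \approx 575.75$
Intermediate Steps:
$\left(-41 + 88\right) \left(- 7 \left(\frac{3}{-4} + 1 \frac{1}{-1}\right)\right) = 47 \left(- 7 \left(3 \left(- \frac{1}{4}\right) + 1 \left(-1\right)\right)\right) = 47 \left(- 7 \left(- \frac{3}{4} - 1\right)\right) = 47 \left(\left(-7\right) \left(- \frac{7}{4}\right)\right) = 47 \cdot \frac{49}{4} = \frac{2303}{4}$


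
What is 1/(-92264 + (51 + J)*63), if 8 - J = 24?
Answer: -1/90059 ≈ -1.1104e-5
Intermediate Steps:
J = -16 (J = 8 - 1*24 = 8 - 24 = -16)
1/(-92264 + (51 + J)*63) = 1/(-92264 + (51 - 16)*63) = 1/(-92264 + 35*63) = 1/(-92264 + 2205) = 1/(-90059) = -1/90059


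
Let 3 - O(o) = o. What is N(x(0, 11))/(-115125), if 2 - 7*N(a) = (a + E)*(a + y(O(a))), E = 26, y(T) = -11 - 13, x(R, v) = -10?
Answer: -26/38375 ≈ -0.00067752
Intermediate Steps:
O(o) = 3 - o
y(T) = -24
N(a) = 2/7 - (-24 + a)*(26 + a)/7 (N(a) = 2/7 - (a + 26)*(a - 24)/7 = 2/7 - (26 + a)*(-24 + a)/7 = 2/7 - (-24 + a)*(26 + a)/7)
N(x(0, 11))/(-115125) = (626/7 - 2/7*(-10) - ⅐*(-10)²)/(-115125) = (626/7 + 20/7 - ⅐*100)*(-1/115125) = (626/7 + 20/7 - 100/7)*(-1/115125) = 78*(-1/115125) = -26/38375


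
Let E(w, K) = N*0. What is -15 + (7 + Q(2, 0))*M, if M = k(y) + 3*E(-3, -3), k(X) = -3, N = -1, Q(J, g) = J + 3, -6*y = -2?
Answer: -51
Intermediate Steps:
y = ⅓ (y = -⅙*(-2) = ⅓ ≈ 0.33333)
Q(J, g) = 3 + J
E(w, K) = 0 (E(w, K) = -1*0 = 0)
M = -3 (M = -3 + 3*0 = -3 + 0 = -3)
-15 + (7 + Q(2, 0))*M = -15 + (7 + (3 + 2))*(-3) = -15 + (7 + 5)*(-3) = -15 + 12*(-3) = -15 - 36 = -51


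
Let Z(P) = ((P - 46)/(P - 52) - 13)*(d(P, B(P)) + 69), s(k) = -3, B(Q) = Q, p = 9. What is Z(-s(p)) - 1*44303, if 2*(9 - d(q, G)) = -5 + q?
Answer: -2217773/49 ≈ -45261.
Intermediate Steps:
d(q, G) = 23/2 - q/2 (d(q, G) = 9 - (-5 + q)/2 = 9 + (5/2 - q/2) = 23/2 - q/2)
Z(P) = (-13 + (-46 + P)/(-52 + P))*(161/2 - P/2) (Z(P) = ((P - 46)/(P - 52) - 13)*((23/2 - P/2) + 69) = ((-46 + P)/(-52 + P) - 13)*(161/2 - P/2) = (-13 + (-46 + P)/(-52 + P))*(161/2 - P/2))
Z(-s(p)) - 1*44303 = 3*(16905 - (-427)*(-3) + 2*(-1*(-3))²)/(-52 - 1*(-3)) - 1*44303 = 3*(16905 - 427*3 + 2*3²)/(-52 + 3) - 44303 = 3*(16905 - 1281 + 2*9)/(-49) - 44303 = 3*(-1/49)*(16905 - 1281 + 18) - 44303 = 3*(-1/49)*15642 - 44303 = -46926/49 - 44303 = -2217773/49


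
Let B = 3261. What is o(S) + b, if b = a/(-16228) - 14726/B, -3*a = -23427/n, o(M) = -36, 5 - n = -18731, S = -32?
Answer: -40171429953725/991499901888 ≈ -40.516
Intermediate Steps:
n = 18736 (n = 5 - 1*(-18731) = 5 + 18731 = 18736)
a = 7809/18736 (a = -(-7809)/18736 = -⅓*(-23427/18736) = 7809/18736 ≈ 0.41679)
b = -4477433485757/991499901888 (b = (7809/18736)/(-16228) - 14726/3261 = (7809/18736)*(-1/16228) - 14726*1/3261 = -7809/304047808 - 14726/3261 = -4477433485757/991499901888 ≈ -4.5158)
o(S) + b = -36 - 4477433485757/991499901888 = -40171429953725/991499901888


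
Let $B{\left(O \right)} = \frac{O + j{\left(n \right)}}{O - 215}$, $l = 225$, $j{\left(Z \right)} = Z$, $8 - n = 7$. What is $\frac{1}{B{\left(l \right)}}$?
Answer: $\frac{5}{113} \approx 0.044248$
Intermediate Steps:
$n = 1$ ($n = 8 - 7 = 1$)
$B{\left(O \right)} = \frac{1 + O}{-215 + O}$ ($B{\left(O \right)} = \frac{O + 1}{O - 215} = \frac{1 + O}{-215 + O}$)
$\frac{1}{B{\left(l \right)}} = \frac{1}{\frac{1}{-215 + 225} \left(1 + 225\right)} = \frac{1}{\frac{1}{10} \cdot 226} = \frac{1}{\frac{113}{5}} = \frac{5}{113}$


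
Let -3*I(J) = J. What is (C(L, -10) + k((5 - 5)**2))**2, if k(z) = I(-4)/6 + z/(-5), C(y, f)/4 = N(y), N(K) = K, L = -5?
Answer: 31684/81 ≈ 391.16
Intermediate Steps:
I(J) = -J/3
C(y, f) = 4*y
k(z) = 2/9 - z/5 (k(z) = -1/3*(-4)/6 + z/(-5) = (4/3)*(1/6) + z*(-1/5) = 2/9 - z/5)
(C(L, -10) + k((5 - 5)**2))**2 = (4*(-5) + (2/9 - (5 - 5)**2/5))**2 = (-20 + (2/9 - 1/5*0**2))**2 = (-20 + (2/9 - 1/5*0))**2 = (-20 + (2/9 + 0))**2 = (-20 + 2/9)**2 = (-178/9)**2 = 31684/81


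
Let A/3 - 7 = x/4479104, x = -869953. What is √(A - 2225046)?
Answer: I*√14234468233230726/79984 ≈ 1491.7*I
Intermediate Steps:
A = 13064475/639872 (A = 21 + 3*(-869953/4479104) = 21 + 3*(-869953*1/4479104) = 21 + 3*(-124279/639872) = 21 - 372837/639872 = 13064475/639872 ≈ 20.417)
√(A - 2225046) = √(13064475/639872 - 2225046) = √(-1423731569637/639872) = I*√14234468233230726/79984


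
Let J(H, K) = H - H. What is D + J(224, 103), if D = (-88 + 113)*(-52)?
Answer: -1300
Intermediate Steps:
J(H, K) = 0
D = -1300 (D = 25*(-52) = -1300)
D + J(224, 103) = -1300 + 0 = -1300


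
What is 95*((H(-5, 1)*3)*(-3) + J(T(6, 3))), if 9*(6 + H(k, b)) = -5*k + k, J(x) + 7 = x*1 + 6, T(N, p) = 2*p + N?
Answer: 4275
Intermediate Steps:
T(N, p) = N + 2*p
J(x) = -1 + x (J(x) = -7 + (x*1 + 6) = -7 + (x + 6) = -7 + (6 + x) = -1 + x)
H(k, b) = -6 - 4*k/9 (H(k, b) = -6 + (-5*k + k)/9 = -6 + (-4*k)/9 = -6 - 4*k/9)
95*((H(-5, 1)*3)*(-3) + J(T(6, 3))) = 95*(((-6 - 4/9*(-5))*3)*(-3) + (-1 + (6 + 2*3))) = 95*(((-6 + 20/9)*3)*(-3) + (-1 + (6 + 6))) = 95*(-34/9*3*(-3) + (-1 + 12)) = 95*(-34/3*(-3) + 11) = 95*(34 + 11) = 95*45 = 4275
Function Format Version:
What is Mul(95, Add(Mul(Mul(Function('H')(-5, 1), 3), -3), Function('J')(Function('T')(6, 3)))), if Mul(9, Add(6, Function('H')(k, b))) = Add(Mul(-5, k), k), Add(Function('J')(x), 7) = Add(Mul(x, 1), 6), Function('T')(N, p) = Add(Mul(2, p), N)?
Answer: 4275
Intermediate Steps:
Function('T')(N, p) = Add(N, Mul(2, p))
Function('J')(x) = Add(-1, x) (Function('J')(x) = Add(-7, Add(Mul(x, 1), 6)) = Add(-7, Add(x, 6)) = Add(-7, Add(6, x)) = Add(-1, x))
Function('H')(k, b) = Add(-6, Mul(Rational(-4, 9), k)) (Function('H')(k, b) = Add(-6, Mul(Rational(1, 9), Add(Mul(-5, k), k))) = Add(-6, Mul(Rational(1, 9), Mul(-4, k))) = Add(-6, Mul(Rational(-4, 9), k)))
Mul(95, Add(Mul(Mul(Function('H')(-5, 1), 3), -3), Function('J')(Function('T')(6, 3)))) = Mul(95, Add(Mul(Mul(Add(-6, Mul(Rational(-4, 9), -5)), 3), -3), Add(-1, Add(6, Mul(2, 3))))) = Mul(95, Add(Mul(Mul(Add(-6, Rational(20, 9)), 3), -3), Add(-1, Add(6, 6)))) = Mul(95, Add(Mul(Mul(Rational(-34, 9), 3), -3), Add(-1, 12))) = Mul(95, Add(Mul(Rational(-34, 3), -3), 11)) = Mul(95, Add(34, 11)) = Mul(95, 45) = 4275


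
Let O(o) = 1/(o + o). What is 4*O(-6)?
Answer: -⅓ ≈ -0.33333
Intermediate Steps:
O(o) = 1/(2*o)
4*O(-6) = 4*((½)/(-6)) = 4*((½)*(-⅙)) = 4*(-1/12) = -⅓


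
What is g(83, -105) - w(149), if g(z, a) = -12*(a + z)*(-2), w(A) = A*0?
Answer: -528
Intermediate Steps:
w(A) = 0
g(z, a) = 24*a + 24*z (g(z, a) = -12*(-2*a - 2*z) = 24*a + 24*z)
g(83, -105) - w(149) = (24*(-105) + 24*83) - 1*0 = (-2520 + 1992) + 0 = -528 + 0 = -528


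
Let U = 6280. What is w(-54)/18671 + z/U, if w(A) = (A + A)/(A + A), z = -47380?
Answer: -44231285/5862694 ≈ -7.5445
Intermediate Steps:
w(A) = 1 (w(A) = (2*A)/((2*A)) = (2*A)*(1/(2*A)) = 1)
w(-54)/18671 + z/U = 1/18671 - 47380/6280 = 1*(1/18671) - 47380*1/6280 = 1/18671 - 2369/314 = -44231285/5862694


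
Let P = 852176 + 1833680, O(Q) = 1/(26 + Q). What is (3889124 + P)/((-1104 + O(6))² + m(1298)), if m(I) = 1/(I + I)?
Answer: 4369573908480/809950007177 ≈ 5.3949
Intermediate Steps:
m(I) = 1/(2*I)
P = 2685856
(3889124 + P)/((-1104 + O(6))² + m(1298)) = (3889124 + 2685856)/((-1104 + 1/(26 + 6))² + (½)/1298) = 6574980/((-1104 + 1/32)² + (½)*(1/1298)) = 6574980/((-1104 + 1/32)² + 1/2596) = 6574980/((-35327/32)² + 1/2596) = 6574980/(1247996929/1024 + 1/2596) = 6574980/(809950007177/664576) = 6574980*(664576/809950007177) = 4369573908480/809950007177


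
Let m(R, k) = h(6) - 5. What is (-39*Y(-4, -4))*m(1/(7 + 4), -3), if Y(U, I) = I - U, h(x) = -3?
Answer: 0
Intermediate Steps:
m(R, k) = -8 (m(R, k) = -3 - 5 = -8)
(-39*Y(-4, -4))*m(1/(7 + 4), -3) = -39*(-4 - 1*(-4))*(-8) = -39*(-4 + 4)*(-8) = -39*0*(-8) = 0*(-8) = 0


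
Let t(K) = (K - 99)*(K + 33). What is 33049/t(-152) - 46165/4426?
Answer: -1232627511/132200194 ≈ -9.3239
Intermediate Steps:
t(K) = (-99 + K)*(33 + K)
33049/t(-152) - 46165/4426 = 33049/(-3267 + (-152)² - 66*(-152)) - 46165/4426 = 33049/(-3267 + 23104 + 10032) - 46165*1/4426 = 33049/29869 - 46165/4426 = -1232627511/132200194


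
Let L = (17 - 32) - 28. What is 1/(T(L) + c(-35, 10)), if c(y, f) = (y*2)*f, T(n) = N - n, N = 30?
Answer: -1/627 ≈ -0.0015949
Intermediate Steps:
L = -43 (L = -15 - 28 = -43)
T(n) = 30 - n
c(y, f) = 2*f*y (c(y, f) = (2*y)*f = 2*f*y)
1/(T(L) + c(-35, 10)) = 1/((30 - 1*(-43)) + 2*10*(-35)) = 1/((30 + 43) - 700) = 1/(73 - 700) = 1/(-627) = -1/627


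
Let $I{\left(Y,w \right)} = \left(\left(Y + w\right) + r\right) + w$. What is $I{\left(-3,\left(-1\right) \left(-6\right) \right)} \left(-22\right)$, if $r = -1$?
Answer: $-176$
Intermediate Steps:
$I{\left(Y,w \right)} = -1 + Y + 2 w$ ($I{\left(Y,w \right)} = \left(\left(Y + w\right) - 1\right) + w = \left(-1 + Y + w\right) + w = -1 + Y + 2 w$)
$I{\left(-3,\left(-1\right) \left(-6\right) \right)} \left(-22\right) = \left(-1 - 3 + 2 \left(\left(-1\right) \left(-6\right)\right)\right) \left(-22\right) = \left(-1 - 3 + 2 \cdot 6\right) \left(-22\right) = \left(-1 - 3 + 12\right) \left(-22\right) = 8 \left(-22\right) = -176$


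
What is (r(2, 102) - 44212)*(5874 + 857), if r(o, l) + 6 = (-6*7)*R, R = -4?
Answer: -296500550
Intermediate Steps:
r(o, l) = 162 (r(o, l) = -6 - 6*7*(-4) = -6 - 42*(-4) = -6 + 168 = 162)
(r(2, 102) - 44212)*(5874 + 857) = (162 - 44212)*(5874 + 857) = -44050*6731 = -296500550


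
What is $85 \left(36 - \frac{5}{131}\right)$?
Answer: $\frac{400435}{131} \approx 3056.8$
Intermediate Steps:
$85 \left(36 - \frac{5}{131}\right) = 85 \cdot \frac{4711}{131} = \frac{400435}{131}$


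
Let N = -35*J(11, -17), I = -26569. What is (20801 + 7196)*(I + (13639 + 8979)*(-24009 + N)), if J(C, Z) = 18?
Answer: -15603049253587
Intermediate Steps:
N = -630 (N = -35*18 = -630)
(20801 + 7196)*(I + (13639 + 8979)*(-24009 + N)) = (20801 + 7196)*(-26569 + (13639 + 8979)*(-24009 - 630)) = 27997*(-26569 + 22618*(-24639)) = 27997*(-26569 - 557284902) = 27997*(-557311471) = -15603049253587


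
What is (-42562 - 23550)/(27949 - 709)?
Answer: -8264/3405 ≈ -2.4270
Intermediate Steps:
(-42562 - 23550)/(27949 - 709) = -66112/27240 = -66112*1/27240 = -8264/3405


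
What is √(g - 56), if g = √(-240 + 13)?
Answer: √(-56 + I*√227) ≈ 0.99784 + 7.5495*I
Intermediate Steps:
g = I*√227 (g = √(-227) = I*√227 ≈ 15.067*I)
√(g - 56) = √(I*√227 - 56) = √(-56 + I*√227)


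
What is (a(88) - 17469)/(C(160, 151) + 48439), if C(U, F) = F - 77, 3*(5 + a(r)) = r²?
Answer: -44678/145539 ≈ -0.30698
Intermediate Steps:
a(r) = -5 + r²/3
C(U, F) = -77 + F
(a(88) - 17469)/(C(160, 151) + 48439) = ((-5 + (⅓)*88²) - 17469)/((-77 + 151) + 48439) = ((-5 + (⅓)*7744) - 17469)/(74 + 48439) = ((-5 + 7744/3) - 17469)/48513 = (7729/3 - 17469)*(1/48513) = -44678/3*1/48513 = -44678/145539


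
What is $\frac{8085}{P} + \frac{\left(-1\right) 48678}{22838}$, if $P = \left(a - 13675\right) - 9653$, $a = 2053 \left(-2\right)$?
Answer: $- \frac{3636549}{1498894} \approx -2.4262$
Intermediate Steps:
$a = -4106$
$P = -27434$ ($P = \left(-4106 - 13675\right) - 9653 = -17781 - 9653 = -27434$)
$\frac{8085}{P} + \frac{\left(-1\right) 48678}{22838} = \frac{8085}{-27434} + \frac{\left(-1\right) 48678}{22838} = 8085 \left(- \frac{1}{27434}\right) - \frac{1281}{601} = - \frac{735}{2494} - \frac{1281}{601} = - \frac{3636549}{1498894}$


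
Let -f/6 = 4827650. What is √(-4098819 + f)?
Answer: I*√33064719 ≈ 5750.2*I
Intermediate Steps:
f = -28965900 (f = -6*4827650 = -28965900)
√(-4098819 + f) = √(-4098819 - 28965900) = √(-33064719) = I*√33064719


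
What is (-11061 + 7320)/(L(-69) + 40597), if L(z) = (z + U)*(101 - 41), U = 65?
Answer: -3741/40357 ≈ -0.092698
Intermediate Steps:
L(z) = 3900 + 60*z (L(z) = (z + 65)*(101 - 41) = (65 + z)*60 = 3900 + 60*z)
(-11061 + 7320)/(L(-69) + 40597) = (-11061 + 7320)/((3900 + 60*(-69)) + 40597) = -3741/((3900 - 4140) + 40597) = -3741/(-240 + 40597) = -3741/40357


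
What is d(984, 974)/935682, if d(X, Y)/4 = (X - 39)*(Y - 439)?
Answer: 337050/155947 ≈ 2.1613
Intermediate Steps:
d(X, Y) = 4*(-439 + Y)*(-39 + X) (d(X, Y) = 4*((X - 39)*(Y - 439)) = 4*((-39 + X)*(-439 + Y)) = 4*((-439 + Y)*(-39 + X)) = 4*(-439 + Y)*(-39 + X))
d(984, 974)/935682 = (68484 - 1756*984 - 156*974 + 4*984*974)/935682 = (68484 - 1727904 - 151944 + 3833664)*(1/935682) = 2022300*(1/935682) = 337050/155947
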